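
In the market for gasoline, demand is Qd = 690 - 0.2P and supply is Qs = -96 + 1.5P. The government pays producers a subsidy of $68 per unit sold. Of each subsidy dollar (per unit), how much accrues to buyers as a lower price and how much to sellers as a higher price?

Buyers gain $60 per unit; sellers gain $8 per unit

Pre-subsidy: 690 - 0.2P = -96 + 1.5P gives P* = 7860/17, Q* = 10158/17.
With the subsidy, sellers receive Ps = Pb + 68 for each unit, where Pb is the price buyers pay.
Supply in terms of Pb becomes Qs = -96 + 1.5(Pb + 68) = 6 + 1.5Pb. Setting this equal to demand: 690 - 0.2Pb = 6 + 1.5Pb, so Pb = 6840/17.
Sellers receive Ps = 6840/17 + 68 = 7996/17; Q' = 690 − 0.2·(6840/17) = 10362/17.
Buyers' price falls by P* − Pb = 7860/17 − 6840/17 = 60; sellers' price rises by Ps − P* = 7996/17 − 7860/17 = 8.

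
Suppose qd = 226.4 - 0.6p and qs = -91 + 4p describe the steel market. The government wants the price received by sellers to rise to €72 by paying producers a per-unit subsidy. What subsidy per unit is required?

At a seller price of 72, quantity supplied is -91 + 4·72 = 197.
Buyers absorb 197 only when they pay pb with 226.4 − 0.6·pb = 197, i.e. pb = 49.
s = ps − pb = 72 − 49 = 23.

Required subsidy s = €23 per unit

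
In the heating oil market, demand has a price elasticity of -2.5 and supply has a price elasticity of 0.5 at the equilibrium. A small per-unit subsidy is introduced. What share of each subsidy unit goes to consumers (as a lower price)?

Consumer share = 1/6

For a small subsidy around the equilibrium, the benefit split depends on the relative slopes, which at a point are proportional to the elasticities.
Buyer share = εs/(εs + |εd|) = 0.5/(0.5 + 2.5) = 1/6; seller share = |εd|/(εs + |εd|) = 5/6.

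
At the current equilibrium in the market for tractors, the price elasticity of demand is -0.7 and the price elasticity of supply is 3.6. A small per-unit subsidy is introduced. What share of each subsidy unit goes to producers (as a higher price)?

For a small subsidy around the equilibrium, the benefit split depends on the relative slopes, which at a point are proportional to the elasticities.
Buyer share = εs/(εs + |εd|) = 3.6/(3.6 + 0.7) = 36/43; seller share = |εd|/(εs + |εd|) = 7/43.
So producers capture 7/43 of the subsidy.

Producer share = 7/43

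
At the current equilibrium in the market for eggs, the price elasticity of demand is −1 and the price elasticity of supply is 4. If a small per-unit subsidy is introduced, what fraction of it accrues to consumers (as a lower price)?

Consumer share = 0.8

For a small subsidy around the equilibrium, the benefit split depends on the relative slopes, which at a point are proportional to the elasticities.
Buyer share = εs/(εs + |εd|) = 4/(4 + 1) = 0.8; seller share = |εd|/(εs + |εd|) = 0.2.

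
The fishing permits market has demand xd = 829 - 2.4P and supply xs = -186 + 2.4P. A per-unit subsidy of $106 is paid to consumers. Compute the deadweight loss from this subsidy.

Pre-subsidy: 829 - 2.4P = -186 + 2.4P gives P* = 5075/24, x* = 321.5.
With the rebate, buyers effectively pay Pb = Ps − 106, where Ps is the price sellers receive.
Demand in terms of Ps becomes xd = 829 − 2.4(Ps − 106) = 1083.4 - 2.4Ps. Setting this equal to supply: 1083.4 - 2.4Ps = -186 + 2.4Ps, so Ps = 6347/24.
Buyers pay Pb = 6347/24 − 106 = 3803/24; x' = -186 + 2.4·(6347/24) = 448.7.
The subsidy expands output by 448.7 − 321.5 = 127.2 past the efficient level; on those units the gap between marginal cost and willingness to pay runs from 0 up to 106.
DWL = ½ × 106 × 127.2 = 6741.6.

Deadweight loss = $6741.6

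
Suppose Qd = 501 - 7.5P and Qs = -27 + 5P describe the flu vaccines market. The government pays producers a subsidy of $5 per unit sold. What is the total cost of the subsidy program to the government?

Government cost = $996

Pre-subsidy: 501 - 7.5P = -27 + 5P gives P* = 42.24, Q* = 184.2.
With the subsidy, sellers receive Ps = Pb + 5 for each unit, where Pb is the price buyers pay.
Supply in terms of Pb becomes Qs = -27 + 5(Pb + 5) = -2 + 5Pb. Setting this equal to demand: 501 - 7.5Pb = -2 + 5Pb, so Pb = 40.24.
Sellers receive Ps = 40.24 + 5 = 45.24; Q' = 501 − 7.5·40.24 = 199.2.
Government outlay = subsidy × quantity = 5 × 199.2 = 996.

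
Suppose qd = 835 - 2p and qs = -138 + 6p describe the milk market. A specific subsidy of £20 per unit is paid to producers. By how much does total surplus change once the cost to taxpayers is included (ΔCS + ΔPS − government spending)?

Net change in total surplus = -£300

Pre-subsidy: 835 - 2p = -138 + 6p gives p* = 121.625, q* = 591.75.
With the subsidy, sellers receive ps = pb + 20 for each unit, where pb is the price buyers pay.
Supply in terms of pb becomes qs = -138 + 6(pb + 20) = -18 + 6pb. Setting this equal to demand: 835 - 2pb = -18 + 6pb, so pb = 106.625.
Sellers receive ps = 106.625 + 20 = 126.625; q' = 835 − 2·106.625 = 621.75.
ΔCS = ½(591.75 + 621.75)(121.625 − 106.625) = 9101.25; ΔPS = ½(591.75 + 621.75)(126.625 − 121.625) = 3033.75.
Government spending = 20 × 621.75 = 12435.
Net change = 9101.25 + 3033.75 − 12435 = -300. The loss equals the DWL triangle ½·20·30.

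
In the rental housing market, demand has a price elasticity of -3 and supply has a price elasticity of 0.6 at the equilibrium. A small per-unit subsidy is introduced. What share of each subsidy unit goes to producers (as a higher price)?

For a small subsidy around the equilibrium, the benefit split depends on the relative slopes, which at a point are proportional to the elasticities.
Buyer share = εs/(εs + |εd|) = 0.6/(0.6 + 3) = 1/6; seller share = |εd|/(εs + |εd|) = 5/6.
So producers capture 5/6 of the subsidy.

Producer share = 5/6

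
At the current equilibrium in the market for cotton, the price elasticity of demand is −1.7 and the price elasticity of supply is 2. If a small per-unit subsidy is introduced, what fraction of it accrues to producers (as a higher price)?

For a small subsidy around the equilibrium, the benefit split depends on the relative slopes, which at a point are proportional to the elasticities.
Buyer share = εs/(εs + |εd|) = 2/(2 + 1.7) = 20/37; seller share = |εd|/(εs + |εd|) = 17/37.
So producers capture 17/37 of the subsidy.

Producer share = 17/37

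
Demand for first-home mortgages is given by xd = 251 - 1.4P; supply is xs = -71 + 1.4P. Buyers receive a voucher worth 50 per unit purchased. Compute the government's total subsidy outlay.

Government cost = 6250

Pre-subsidy: 251 - 1.4P = -71 + 1.4P gives P* = 115, x* = 90.
With the rebate, buyers effectively pay Pb = Ps − 50, where Ps is the price sellers receive.
Demand in terms of Ps becomes xd = 251 − 1.4(Ps − 50) = 321 - 1.4Ps. Setting this equal to supply: 321 - 1.4Ps = -71 + 1.4Ps, so Ps = 140.
Buyers pay Pb = 140 − 50 = 90; x' = -71 + 1.4·140 = 125.
Government outlay = subsidy × quantity = 50 × 125 = 6250.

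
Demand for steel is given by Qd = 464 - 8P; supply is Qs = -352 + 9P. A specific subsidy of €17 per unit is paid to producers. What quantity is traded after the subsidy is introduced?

Pre-subsidy: 464 - 8P = -352 + 9P gives P* = 48, Q* = 80.
With the subsidy, sellers receive Ps = Pb + 17 for each unit, where Pb is the price buyers pay.
Supply in terms of Pb becomes Qs = -352 + 9(Pb + 17) = -199 + 9Pb. Setting this equal to demand: 464 - 8Pb = -199 + 9Pb, so Pb = 39.
Sellers receive Ps = 39 + 17 = 56; Q' = 464 − 8·39 = 152.

Q' = 152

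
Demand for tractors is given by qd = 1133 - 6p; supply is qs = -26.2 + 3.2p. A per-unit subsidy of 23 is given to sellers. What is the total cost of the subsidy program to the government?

Government cost = 9775

Pre-subsidy: 1133 - 6p = -26.2 + 3.2p gives p* = 126, q* = 377.
With the subsidy, sellers receive ps = pb + 23 for each unit, where pb is the price buyers pay.
Supply in terms of pb becomes qs = -26.2 + 3.2(pb + 23) = 47.4 + 3.2pb. Setting this equal to demand: 1133 - 6pb = 47.4 + 3.2pb, so pb = 118.
Sellers receive ps = 118 + 23 = 141; q' = 1133 − 6·118 = 425.
Government outlay = subsidy × quantity = 23 × 425 = 9775.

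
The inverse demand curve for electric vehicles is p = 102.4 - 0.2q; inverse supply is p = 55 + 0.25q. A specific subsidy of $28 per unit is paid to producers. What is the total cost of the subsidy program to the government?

Pre-subsidy: 102.4 - 0.2q = 55 + 0.25q gives q* = 316/3 and p* = 244/3.
With the subsidy, sellers receive ps = pb + 28 for each unit, where pb is the price buyers pay.
On the curves, pb = 102.4 - 0.2q and ps = 55 + 0.25q; the wedge ps − pb = 28 gives 55 + 0.25q − (102.4 - 0.2q) = 28, so q' = 1508/9.
Then pb = 102.4 − 0.2·(1508/9) = 620/9 and ps = 55 + 0.25·(1508/9) = 872/9.
Government outlay = subsidy × quantity = 28 × 1508/9 = 42224/9.

Government cost = 42224/9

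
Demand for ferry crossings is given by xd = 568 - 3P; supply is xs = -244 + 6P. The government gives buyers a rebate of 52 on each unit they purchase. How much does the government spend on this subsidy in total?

Pre-subsidy: 568 - 3P = -244 + 6P gives P* = 812/9, x* = 892/3.
With the rebate, buyers effectively pay Pb = Ps − 52, where Ps is the price sellers receive.
Demand in terms of Ps becomes xd = 568 − 3(Ps − 52) = 724 - 3Ps. Setting this equal to supply: 724 - 3Ps = -244 + 6Ps, so Ps = 968/9.
Buyers pay Pb = 968/9 − 52 = 500/9; x' = -244 + 6·(968/9) = 1204/3.
Government outlay = subsidy × quantity = 52 × 1204/3 = 62608/3.

Government cost = 62608/3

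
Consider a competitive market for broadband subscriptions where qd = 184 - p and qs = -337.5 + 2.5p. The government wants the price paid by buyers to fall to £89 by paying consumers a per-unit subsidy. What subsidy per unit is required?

At a buyer price of 89, quantity demanded is 184 − 1·89 = 95.
Sellers supply 95 only when they receive ps with -337.5 + 2.5·ps = 95, i.e. ps = 173.
s = ps − pb = 173 − 89 = 84.

Required subsidy s = £84 per unit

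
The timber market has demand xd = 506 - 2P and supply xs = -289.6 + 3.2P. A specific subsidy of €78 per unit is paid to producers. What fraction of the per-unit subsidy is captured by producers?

Producer share = 5/13

Pre-subsidy: 506 - 2P = -289.6 + 3.2P gives P* = 153, x* = 200.
With the subsidy, sellers receive Ps = Pb + 78 for each unit, where Pb is the price buyers pay.
Supply in terms of Pb becomes xs = -289.6 + 3.2(Pb + 78) = -40 + 3.2Pb. Setting this equal to demand: 506 - 2Pb = -40 + 3.2Pb, so Pb = 105.
Sellers receive Ps = 105 + 78 = 183; x' = 506 − 2·105 = 296.
Buyers' price falls by P* − Pb = 153 − 105 = 48; sellers' price rises by Ps − P* = 183 − 153 = 30.
So producers capture 30/78 = 5/13 of each unit of subsidy.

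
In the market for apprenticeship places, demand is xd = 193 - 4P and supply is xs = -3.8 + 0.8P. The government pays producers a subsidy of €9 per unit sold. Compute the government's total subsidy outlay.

Pre-subsidy: 193 - 4P = -3.8 + 0.8P gives P* = 41, x* = 29.
With the subsidy, sellers receive Ps = Pb + 9 for each unit, where Pb is the price buyers pay.
Supply in terms of Pb becomes xs = -3.8 + 0.8(Pb + 9) = 3.4 + 0.8Pb. Setting this equal to demand: 193 - 4Pb = 3.4 + 0.8Pb, so Pb = 39.5.
Sellers receive Ps = 39.5 + 9 = 48.5; x' = 193 − 4·39.5 = 35.
Government outlay = subsidy × quantity = 9 × 35 = 315.

Government cost = €315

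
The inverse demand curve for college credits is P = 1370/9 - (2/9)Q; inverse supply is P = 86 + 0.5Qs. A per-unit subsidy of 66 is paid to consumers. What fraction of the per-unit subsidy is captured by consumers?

Consumer share = 4/13

Pre-subsidy: 1370/9 - (2/9)Q = 86 + 0.5Q gives Q* = 1192/13 and P* = 1714/13.
With the rebate, buyers effectively pay Pb = Ps − 66, where Ps is the price sellers receive.
On the curves, Pb = 1370/9 - (2/9)Q and Ps = 86 + 0.5Q; the wedge Ps − Pb = 66 gives 86 + 0.5Q − (1370/9 - (2/9)Q) = 66, so Q' = 2380/13.
Then Pb = 1370/9 − (2/9)·(2380/13) = 1450/13 and Ps = 86 + 0.5·(2380/13) = 2308/13.
Buyers' price falls by P* − Pb = 1714/13 − 1450/13 = 264/13; sellers' price rises by Ps − P* = 2308/13 − 1714/13 = 594/13.
So consumers capture (264/13)/66 = 4/13 of each unit of subsidy.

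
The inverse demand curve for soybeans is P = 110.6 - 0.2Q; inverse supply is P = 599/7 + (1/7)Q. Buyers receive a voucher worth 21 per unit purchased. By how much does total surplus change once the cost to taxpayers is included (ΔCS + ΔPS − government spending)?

Pre-subsidy: 110.6 - 0.2Q = 599/7 + (1/7)Q gives Q* = 73 and P* = 96.
With the rebate, buyers effectively pay Pb = Ps − 21, where Ps is the price sellers receive.
On the curves, Pb = 110.6 - 0.2Q and Ps = 599/7 + (1/7)Q; the wedge Ps − Pb = 21 gives 599/7 + (1/7)Q − (110.6 - 0.2Q) = 21, so Q' = 134.25.
Then Pb = 110.6 − 0.2·134.25 = 83.75 and Ps = 599/7 + (1/7)·134.25 = 104.75.
ΔCS = ½(73 + 134.25)(96 − 83.75) = 1269.40625; ΔPS = ½(73 + 134.25)(104.75 − 96) = 906.71875.
Government spending = 21 × 134.25 = 2819.25.
Net change = 1269.40625 + 906.71875 − 2819.25 = -643.125. The loss equals the DWL triangle ½·21·61.25.

Net change in total surplus = -643.125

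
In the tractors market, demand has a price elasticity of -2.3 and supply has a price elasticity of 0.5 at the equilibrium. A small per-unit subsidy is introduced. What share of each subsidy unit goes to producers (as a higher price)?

For a small subsidy around the equilibrium, the benefit split depends on the relative slopes, which at a point are proportional to the elasticities.
Buyer share = εs/(εs + |εd|) = 0.5/(0.5 + 2.3) = 5/28; seller share = |εd|/(εs + |εd|) = 23/28.
So producers capture 23/28 of the subsidy.

Producer share = 23/28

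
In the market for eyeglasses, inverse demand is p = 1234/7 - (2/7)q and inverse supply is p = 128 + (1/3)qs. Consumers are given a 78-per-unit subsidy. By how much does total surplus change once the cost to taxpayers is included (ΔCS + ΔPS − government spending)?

Net change in total surplus = -4914

Pre-subsidy: 1234/7 - (2/7)q = 128 + (1/3)q gives q* = 78 and p* = 154.
With the rebate, buyers effectively pay pb = ps − 78, where ps is the price sellers receive.
On the curves, pb = 1234/7 - (2/7)q and ps = 128 + (1/3)q; the wedge ps − pb = 78 gives 128 + (1/3)q − (1234/7 - (2/7)q) = 78, so q' = 204.
Then pb = 1234/7 − (2/7)·204 = 118 and ps = 128 + (1/3)·204 = 196.
ΔCS = ½(78 + 204)(154 − 118) = 5076; ΔPS = ½(78 + 204)(196 − 154) = 5922.
Government spending = 78 × 204 = 15912.
Net change = 5076 + 5922 − 15912 = -4914. The loss equals the DWL triangle ½·78·126.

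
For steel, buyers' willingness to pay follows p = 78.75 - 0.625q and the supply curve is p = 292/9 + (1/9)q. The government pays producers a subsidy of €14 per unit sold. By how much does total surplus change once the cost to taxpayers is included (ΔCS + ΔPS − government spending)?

Net change in total surplus = -7056/53

Pre-subsidy: 78.75 - 0.625q = 292/9 + (1/9)q gives q* = 3334/53 and p* = 2090/53.
With the subsidy, sellers receive ps = pb + 14 for each unit, where pb is the price buyers pay.
On the curves, pb = 78.75 - 0.625q and ps = 292/9 + (1/9)q; the wedge ps − pb = 14 gives 292/9 + (1/9)q − (78.75 - 0.625q) = 14, so q' = 4342/53.
Then pb = 78.75 − 0.625·(4342/53) = 1460/53 and ps = 292/9 + (1/9)·(4342/53) = 2202/53.
ΔCS = ½(3334/53 + 4342/53)(2090/53 − 1460/53) = 2417940/2809; ΔPS = ½(3334/53 + 4342/53)(2202/53 − 2090/53) = 429856/2809.
Government spending = 14 × 4342/53 = 60788/53.
Net change = 2417940/2809 + 429856/2809 − 60788/53 = -7056/53. The loss equals the DWL triangle ½·14·1008/53.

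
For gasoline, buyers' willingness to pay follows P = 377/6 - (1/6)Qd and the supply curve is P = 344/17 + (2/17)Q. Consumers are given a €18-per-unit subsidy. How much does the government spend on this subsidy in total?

Pre-subsidy: 377/6 - (1/6)Q = 344/17 + (2/17)Q gives Q* = 4345/29 and P* = 1098/29.
With the rebate, buyers effectively pay Pb = Ps − 18, where Ps is the price sellers receive.
On the curves, Pb = 377/6 - (1/6)Q and Ps = 344/17 + (2/17)Q; the wedge Ps − Pb = 18 gives 344/17 + (2/17)Q − (377/6 - (1/6)Q) = 18, so Q' = 6181/29.
Then Pb = 377/6 − (1/6)·(6181/29) = 792/29 and Ps = 344/17 + (2/17)·(6181/29) = 1314/29.
Government outlay = subsidy × quantity = 18 × 6181/29 = 111258/29.

Government cost = 111258/29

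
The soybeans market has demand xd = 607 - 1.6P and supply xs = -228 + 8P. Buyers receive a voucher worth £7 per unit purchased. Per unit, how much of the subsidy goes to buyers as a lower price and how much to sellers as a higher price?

Buyers gain 35/6 per unit; sellers gain 7/6 per unit

Pre-subsidy: 607 - 1.6P = -228 + 8P gives P* = 4175/48, x* = 2807/6.
With the rebate, buyers effectively pay Pb = Ps − 7, where Ps is the price sellers receive.
Demand in terms of Ps becomes xd = 607 − 1.6(Ps − 7) = 618.2 - 1.6Ps. Setting this equal to supply: 618.2 - 1.6Ps = -228 + 8Ps, so Ps = 4231/48.
Buyers pay Pb = 4231/48 − 7 = 3895/48; x' = -228 + 8·(4231/48) = 2863/6.
Buyers' price falls by P* − Pb = 4175/48 − 3895/48 = 35/6; sellers' price rises by Ps − P* = 4231/48 − 4175/48 = 7/6.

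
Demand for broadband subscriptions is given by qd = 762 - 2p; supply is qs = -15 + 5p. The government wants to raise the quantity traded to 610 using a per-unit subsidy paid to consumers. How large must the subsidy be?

Required subsidy s = 49 per unit

At q = 610, invert demand for the buyer price: pb = (762 − 610)/2 = 76; invert supply for the seller price: ps = (610 − (-15))/5 = 125.
The subsidy must fill the gap: s = ps − pb = 125 − 76 = 49.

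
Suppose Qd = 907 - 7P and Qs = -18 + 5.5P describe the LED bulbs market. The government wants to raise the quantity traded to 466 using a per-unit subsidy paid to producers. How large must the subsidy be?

Required subsidy s = 25 per unit

At Q = 466, invert demand for the buyer price: Pb = (907 − 466)/7 = 63; invert supply for the seller price: Ps = (466 − (-18))/5.5 = 88.
The subsidy must fill the gap: s = Ps − Pb = 88 − 63 = 25.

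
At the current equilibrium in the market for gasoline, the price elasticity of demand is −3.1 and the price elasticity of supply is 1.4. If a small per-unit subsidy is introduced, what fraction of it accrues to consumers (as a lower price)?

For a small subsidy around the equilibrium, the benefit split depends on the relative slopes, which at a point are proportional to the elasticities.
Buyer share = εs/(εs + |εd|) = 1.4/(1.4 + 3.1) = 14/45; seller share = |εd|/(εs + |εd|) = 31/45.

Consumer share = 14/45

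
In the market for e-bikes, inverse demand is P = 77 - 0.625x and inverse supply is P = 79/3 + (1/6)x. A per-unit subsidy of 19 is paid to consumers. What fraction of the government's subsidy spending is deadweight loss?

Pre-subsidy: 77 - 0.625x = 79/3 + (1/6)x gives x* = 64 and P* = 37.
With the rebate, buyers effectively pay Pb = Ps − 19, where Ps is the price sellers receive.
On the curves, Pb = 77 - 0.625x and Ps = 79/3 + (1/6)x; the wedge Ps − Pb = 19 gives 79/3 + (1/6)x − (77 - 0.625x) = 19, so x' = 88.
Then Pb = 77 − 0.625·88 = 22 and Ps = 79/3 + (1/6)·88 = 41.
ΔCS = ½(64 + 88)(37 − 22) = 1140; ΔPS = ½(64 + 88)(41 − 37) = 304.
Government spending = 19 × 88 = 1672.
DWL = ½ × 19 × (88 − 64) = 228; fraction = 228 / 1672 = 3/22.

DWL / government spending = 3/22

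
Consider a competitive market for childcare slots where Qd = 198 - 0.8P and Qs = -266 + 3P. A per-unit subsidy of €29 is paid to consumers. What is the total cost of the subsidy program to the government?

Pre-subsidy: 198 - 0.8P = -266 + 3P gives P* = 2320/19, Q* = 1906/19.
With the rebate, buyers effectively pay Pb = Ps − 29, where Ps is the price sellers receive.
Demand in terms of Ps becomes Qd = 198 − 0.8(Ps − 29) = 221.2 - 0.8Ps. Setting this equal to supply: 221.2 - 0.8Ps = -266 + 3Ps, so Ps = 2436/19.
Buyers pay Pb = 2436/19 − 29 = 1885/19; Q' = -266 + 3·(2436/19) = 2254/19.
Government outlay = subsidy × quantity = 29 × 2254/19 = 65366/19.

Government cost = 65366/19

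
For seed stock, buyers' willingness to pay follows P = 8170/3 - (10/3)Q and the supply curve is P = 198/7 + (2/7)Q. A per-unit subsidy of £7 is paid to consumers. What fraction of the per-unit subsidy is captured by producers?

Producer share = 3/38

Pre-subsidy: 8170/3 - (10/3)Q = 198/7 + (2/7)Q gives Q* = 14149/19 and P* = 4580/19.
With the rebate, buyers effectively pay Pb = Ps − 7, where Ps is the price sellers receive.
On the curves, Pb = 8170/3 - (10/3)Q and Ps = 198/7 + (2/7)Q; the wedge Ps − Pb = 7 gives 198/7 + (2/7)Q − (8170/3 - (10/3)Q) = 7, so Q' = 56743/76.
Then Pb = 8170/3 − (10/3)·(56743/76) = 8915/38 and Ps = 198/7 + (2/7)·(56743/76) = 9181/38.
Buyers' price falls by P* − Pb = 4580/19 − 8915/38 = 245/38; sellers' price rises by Ps − P* = 9181/38 − 4580/19 = 21/38.
So producers capture (21/38)/7 = 3/38 of each unit of subsidy.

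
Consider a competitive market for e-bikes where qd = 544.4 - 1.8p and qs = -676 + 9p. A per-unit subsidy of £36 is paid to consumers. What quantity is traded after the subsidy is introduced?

q' = 395

Pre-subsidy: 544.4 - 1.8p = -676 + 9p gives p* = 113, q* = 341.
With the rebate, buyers effectively pay pb = ps − 36, where ps is the price sellers receive.
Demand in terms of ps becomes qd = 544.4 − 1.8(ps − 36) = 609.2 - 1.8ps. Setting this equal to supply: 609.2 - 1.8ps = -676 + 9ps, so ps = 119.
Buyers pay pb = 119 − 36 = 83; q' = -676 + 9·119 = 395.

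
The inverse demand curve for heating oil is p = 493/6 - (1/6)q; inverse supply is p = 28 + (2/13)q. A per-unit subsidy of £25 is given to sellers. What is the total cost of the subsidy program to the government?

Government cost = £6175

Pre-subsidy: 493/6 - (1/6)q = 28 + (2/13)q gives q* = 169 and p* = 54.
With the subsidy, sellers receive ps = pb + 25 for each unit, where pb is the price buyers pay.
On the curves, pb = 493/6 - (1/6)q and ps = 28 + (2/13)q; the wedge ps − pb = 25 gives 28 + (2/13)q − (493/6 - (1/6)q) = 25, so q' = 247.
Then pb = 493/6 − (1/6)·247 = 41 and ps = 28 + (2/13)·247 = 66.
Government outlay = subsidy × quantity = 25 × 247 = 6175.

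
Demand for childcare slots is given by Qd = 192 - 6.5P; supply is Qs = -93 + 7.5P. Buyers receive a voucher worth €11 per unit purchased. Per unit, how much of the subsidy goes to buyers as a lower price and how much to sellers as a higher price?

Pre-subsidy: 192 - 6.5P = -93 + 7.5P gives P* = 285/14, Q* = 1671/28.
With the rebate, buyers effectively pay Pb = Ps − 11, where Ps is the price sellers receive.
Demand in terms of Ps becomes Qd = 192 − 6.5(Ps − 11) = 263.5 - 6.5Ps. Setting this equal to supply: 263.5 - 6.5Ps = -93 + 7.5Ps, so Ps = 713/28.
Buyers pay Pb = 713/28 − 11 = 405/28; Q' = -93 + 7.5·(713/28) = 5487/56.
Buyers' price falls by P* − Pb = 285/14 − 405/28 = 165/28; sellers' price rises by Ps − P* = 713/28 − 285/14 = 143/28.

Buyers gain 165/28 per unit; sellers gain 143/28 per unit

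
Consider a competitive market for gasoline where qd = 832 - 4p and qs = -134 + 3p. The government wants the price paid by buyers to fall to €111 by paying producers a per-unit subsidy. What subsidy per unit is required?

Required subsidy s = €63 per unit

At a buyer price of 111, quantity demanded is 832 − 4·111 = 388.
Sellers supply 388 only when they receive ps with -134 + 3·ps = 388, i.e. ps = 174.
s = ps − pb = 174 − 111 = 63.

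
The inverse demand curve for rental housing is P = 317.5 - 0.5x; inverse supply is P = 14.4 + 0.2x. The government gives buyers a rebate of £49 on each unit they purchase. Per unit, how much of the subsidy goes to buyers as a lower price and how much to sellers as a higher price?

Buyers gain £35 per unit; sellers gain £14 per unit

Pre-subsidy: 317.5 - 0.5x = 14.4 + 0.2x gives x* = 433 and P* = 101.
With the rebate, buyers effectively pay Pb = Ps − 49, where Ps is the price sellers receive.
On the curves, Pb = 317.5 - 0.5x and Ps = 14.4 + 0.2x; the wedge Ps − Pb = 49 gives 14.4 + 0.2x − (317.5 - 0.5x) = 49, so x' = 503.
Then Pb = 317.5 − 0.5·503 = 66 and Ps = 14.4 + 0.2·503 = 115.
Buyers' price falls by P* − Pb = 101 − 66 = 35; sellers' price rises by Ps − P* = 115 − 101 = 14.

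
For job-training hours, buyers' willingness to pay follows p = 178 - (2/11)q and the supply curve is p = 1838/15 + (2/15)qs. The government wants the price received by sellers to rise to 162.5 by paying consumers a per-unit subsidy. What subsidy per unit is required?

Required subsidy s = 39 per unit

At a seller price of 162.5, quantity supplied is -919 + 7.5·162.5 = 299.75.
Buyers absorb 299.75 only when they pay pb = 178 − (2/11)·299.75 = 123.5.
s = ps − pb = 162.5 − 123.5 = 39.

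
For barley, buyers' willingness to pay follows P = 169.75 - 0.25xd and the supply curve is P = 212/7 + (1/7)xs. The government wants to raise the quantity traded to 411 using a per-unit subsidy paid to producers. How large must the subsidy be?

At x = 411, from the demand curve buyers pay Pb = 169.75 − 0.25·411 = 67; from the supply curve sellers need Ps = 212/7 + (1/7)·411 = 89.
The subsidy must fill the gap: s = Ps − Pb = 89 − 67 = 22.

Required subsidy s = 22 per unit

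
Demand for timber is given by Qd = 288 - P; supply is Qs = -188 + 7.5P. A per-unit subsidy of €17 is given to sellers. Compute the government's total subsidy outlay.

Government cost = €4199

Pre-subsidy: 288 - P = -188 + 7.5P gives P* = 56, Q* = 232.
With the subsidy, sellers receive Ps = Pb + 17 for each unit, where Pb is the price buyers pay.
Supply in terms of Pb becomes Qs = -188 + 7.5(Pb + 17) = -60.5 + 7.5Pb. Setting this equal to demand: 288 - Pb = -60.5 + 7.5Pb, so Pb = 41.
Sellers receive Ps = 41 + 17 = 58; Q' = 288 − 1·41 = 247.
Government outlay = subsidy × quantity = 17 × 247 = 4199.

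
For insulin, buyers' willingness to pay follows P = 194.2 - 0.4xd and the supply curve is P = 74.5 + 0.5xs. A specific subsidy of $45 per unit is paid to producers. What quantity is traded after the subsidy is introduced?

x' = 183

Pre-subsidy: 194.2 - 0.4x = 74.5 + 0.5x gives x* = 133 and P* = 141.
With the subsidy, sellers receive Ps = Pb + 45 for each unit, where Pb is the price buyers pay.
On the curves, Pb = 194.2 - 0.4x and Ps = 74.5 + 0.5x; the wedge Ps − Pb = 45 gives 74.5 + 0.5x − (194.2 - 0.4x) = 45, so x' = 183.
Then Pb = 194.2 − 0.4·183 = 121 and Ps = 74.5 + 0.5·183 = 166.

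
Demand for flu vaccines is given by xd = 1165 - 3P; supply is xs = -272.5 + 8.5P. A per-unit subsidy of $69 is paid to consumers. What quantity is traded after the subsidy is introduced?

x' = 943

Pre-subsidy: 1165 - 3P = -272.5 + 8.5P gives P* = 125, x* = 790.
With the rebate, buyers effectively pay Pb = Ps − 69, where Ps is the price sellers receive.
Demand in terms of Ps becomes xd = 1165 − 3(Ps − 69) = 1372 - 3Ps. Setting this equal to supply: 1372 - 3Ps = -272.5 + 8.5Ps, so Ps = 143.
Buyers pay Pb = 143 − 69 = 74; x' = -272.5 + 8.5·143 = 943.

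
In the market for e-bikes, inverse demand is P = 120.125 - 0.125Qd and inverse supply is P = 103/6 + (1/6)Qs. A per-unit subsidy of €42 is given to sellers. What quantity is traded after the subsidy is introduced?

Q' = 497

Pre-subsidy: 120.125 - 0.125Q = 103/6 + (1/6)Q gives Q* = 353 and P* = 76.
With the subsidy, sellers receive Ps = Pb + 42 for each unit, where Pb is the price buyers pay.
On the curves, Pb = 120.125 - 0.125Q and Ps = 103/6 + (1/6)Q; the wedge Ps − Pb = 42 gives 103/6 + (1/6)Q − (120.125 - 0.125Q) = 42, so Q' = 497.
Then Pb = 120.125 − 0.125·497 = 58 and Ps = 103/6 + (1/6)·497 = 100.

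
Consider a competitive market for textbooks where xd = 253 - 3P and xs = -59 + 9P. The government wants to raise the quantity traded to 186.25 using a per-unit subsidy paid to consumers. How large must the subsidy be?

At x = 186.25, invert demand for the buyer price: Pb = (253 − 186.25)/3 = 22.25; invert supply for the seller price: Ps = (186.25 − (-59))/9 = 27.25.
The subsidy must fill the gap: s = Ps − Pb = 27.25 − 22.25 = 5.

Required subsidy s = 5 per unit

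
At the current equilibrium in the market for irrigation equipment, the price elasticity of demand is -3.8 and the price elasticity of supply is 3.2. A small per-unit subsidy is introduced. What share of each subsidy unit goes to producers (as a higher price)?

Producer share = 19/35

For a small subsidy around the equilibrium, the benefit split depends on the relative slopes, which at a point are proportional to the elasticities.
Buyer share = εs/(εs + |εd|) = 3.2/(3.2 + 3.8) = 16/35; seller share = |εd|/(εs + |εd|) = 19/35.
So producers capture 19/35 of the subsidy.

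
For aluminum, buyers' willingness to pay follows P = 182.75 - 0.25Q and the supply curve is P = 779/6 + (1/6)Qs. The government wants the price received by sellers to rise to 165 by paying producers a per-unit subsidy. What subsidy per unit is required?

At a seller price of 165, quantity supplied is -779 + 6·165 = 211.
Buyers absorb 211 only when they pay Pb = 182.75 − 0.25·211 = 130.
s = Ps − Pb = 165 − 130 = 35.

Required subsidy s = 35 per unit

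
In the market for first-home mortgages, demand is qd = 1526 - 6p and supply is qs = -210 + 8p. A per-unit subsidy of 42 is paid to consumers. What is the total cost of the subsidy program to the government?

Government cost = 38892

Pre-subsidy: 1526 - 6p = -210 + 8p gives p* = 124, q* = 782.
With the rebate, buyers effectively pay pb = ps − 42, where ps is the price sellers receive.
Demand in terms of ps becomes qd = 1526 − 6(ps − 42) = 1778 - 6ps. Setting this equal to supply: 1778 - 6ps = -210 + 8ps, so ps = 142.
Buyers pay pb = 142 − 42 = 100; q' = -210 + 8·142 = 926.
Government outlay = subsidy × quantity = 42 × 926 = 38892.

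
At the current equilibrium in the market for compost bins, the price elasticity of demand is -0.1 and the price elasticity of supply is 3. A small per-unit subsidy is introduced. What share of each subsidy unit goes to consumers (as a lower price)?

Consumer share = 30/31

For a small subsidy around the equilibrium, the benefit split depends on the relative slopes, which at a point are proportional to the elasticities.
Buyer share = εs/(εs + |εd|) = 3/(3 + 0.1) = 30/31; seller share = |εd|/(εs + |εd|) = 1/31.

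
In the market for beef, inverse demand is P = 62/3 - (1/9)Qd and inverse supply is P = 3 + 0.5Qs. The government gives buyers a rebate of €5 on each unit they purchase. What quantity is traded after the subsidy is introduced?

Q' = 408/11

Pre-subsidy: 62/3 - (1/9)Q = 3 + 0.5Q gives Q* = 318/11 and P* = 192/11.
With the rebate, buyers effectively pay Pb = Ps − 5, where Ps is the price sellers receive.
On the curves, Pb = 62/3 - (1/9)Q and Ps = 3 + 0.5Q; the wedge Ps − Pb = 5 gives 3 + 0.5Q − (62/3 - (1/9)Q) = 5, so Q' = 408/11.
Then Pb = 62/3 − (1/9)·(408/11) = 182/11 and Ps = 3 + 0.5·(408/11) = 237/11.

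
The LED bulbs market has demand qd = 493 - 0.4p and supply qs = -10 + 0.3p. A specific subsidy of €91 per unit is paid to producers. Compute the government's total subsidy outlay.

Pre-subsidy: 493 - 0.4p = -10 + 0.3p gives p* = 5030/7, q* = 1439/7.
With the subsidy, sellers receive ps = pb + 91 for each unit, where pb is the price buyers pay.
Supply in terms of pb becomes qs = -10 + 0.3(pb + 91) = 17.3 + 0.3pb. Setting this equal to demand: 493 - 0.4pb = 17.3 + 0.3pb, so pb = 4757/7.
Sellers receive ps = 4757/7 + 91 = 5394/7; q' = 493 − 0.4·(4757/7) = 7741/35.
Government outlay = subsidy × quantity = 91 × 7741/35 = 20126.6.

Government cost = €20126.6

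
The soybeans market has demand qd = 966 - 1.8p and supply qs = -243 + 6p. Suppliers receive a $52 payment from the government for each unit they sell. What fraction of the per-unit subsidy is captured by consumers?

Pre-subsidy: 966 - 1.8p = -243 + 6p gives p* = 155, q* = 687.
With the subsidy, sellers receive ps = pb + 52 for each unit, where pb is the price buyers pay.
Supply in terms of pb becomes qs = -243 + 6(pb + 52) = 69 + 6pb. Setting this equal to demand: 966 - 1.8pb = 69 + 6pb, so pb = 115.
Sellers receive ps = 115 + 52 = 167; q' = 966 − 1.8·115 = 759.
Buyers' price falls by p* − pb = 155 − 115 = 40; sellers' price rises by ps − p* = 167 − 155 = 12.
So consumers capture 40/52 = 10/13 of each unit of subsidy.

Consumer share = 10/13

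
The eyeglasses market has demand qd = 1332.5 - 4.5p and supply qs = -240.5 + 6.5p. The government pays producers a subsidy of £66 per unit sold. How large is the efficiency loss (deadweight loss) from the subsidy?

Pre-subsidy: 1332.5 - 4.5p = -240.5 + 6.5p gives p* = 143, q* = 689.
With the subsidy, sellers receive ps = pb + 66 for each unit, where pb is the price buyers pay.
Supply in terms of pb becomes qs = -240.5 + 6.5(pb + 66) = 188.5 + 6.5pb. Setting this equal to demand: 1332.5 - 4.5pb = 188.5 + 6.5pb, so pb = 104.
Sellers receive ps = 104 + 66 = 170; q' = 1332.5 − 4.5·104 = 864.5.
The subsidy expands output by 864.5 − 689 = 175.5 past the efficient level; on those units the gap between marginal cost and willingness to pay runs from 0 up to 66.
DWL = ½ × 66 × 175.5 = 5791.5.

Deadweight loss = £5791.5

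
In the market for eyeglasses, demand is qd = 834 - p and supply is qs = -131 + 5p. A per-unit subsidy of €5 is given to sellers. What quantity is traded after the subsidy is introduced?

Pre-subsidy: 834 - p = -131 + 5p gives p* = 965/6, q* = 4039/6.
With the subsidy, sellers receive ps = pb + 5 for each unit, where pb is the price buyers pay.
Supply in terms of pb becomes qs = -131 + 5(pb + 5) = -106 + 5pb. Setting this equal to demand: 834 - pb = -106 + 5pb, so pb = 470/3.
Sellers receive ps = 470/3 + 5 = 485/3; q' = 834 − 1·(470/3) = 2032/3.

q' = 2032/3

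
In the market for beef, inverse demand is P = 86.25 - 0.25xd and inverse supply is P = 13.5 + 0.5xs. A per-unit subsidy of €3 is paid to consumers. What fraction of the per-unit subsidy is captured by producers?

Producer share = 2/3

Pre-subsidy: 86.25 - 0.25x = 13.5 + 0.5x gives x* = 97 and P* = 62.
With the rebate, buyers effectively pay Pb = Ps − 3, where Ps is the price sellers receive.
On the curves, Pb = 86.25 - 0.25x and Ps = 13.5 + 0.5x; the wedge Ps − Pb = 3 gives 13.5 + 0.5x − (86.25 - 0.25x) = 3, so x' = 101.
Then Pb = 86.25 − 0.25·101 = 61 and Ps = 13.5 + 0.5·101 = 64.
Buyers' price falls by P* − Pb = 62 − 61 = 1; sellers' price rises by Ps − P* = 64 − 62 = 2.
So producers capture 2/3 = 2/3 of each unit of subsidy.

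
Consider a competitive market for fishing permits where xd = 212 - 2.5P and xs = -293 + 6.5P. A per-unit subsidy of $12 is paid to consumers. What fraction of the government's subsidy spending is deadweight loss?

DWL / government spending = 195/1681

Pre-subsidy: 212 - 2.5P = -293 + 6.5P gives P* = 505/9, x* = 1291/18.
With the rebate, buyers effectively pay Pb = Ps − 12, where Ps is the price sellers receive.
Demand in terms of Ps becomes xd = 212 − 2.5(Ps − 12) = 242 - 2.5Ps. Setting this equal to supply: 242 - 2.5Ps = -293 + 6.5Ps, so Ps = 535/9.
Buyers pay Pb = 535/9 − 12 = 427/9; x' = -293 + 6.5·(535/9) = 1681/18.
ΔCS = ½(1291/18 + 1681/18)(505/9 − 427/9) = 19318/27; ΔPS = ½(1291/18 + 1681/18)(535/9 − 505/9) = 7430/27.
Government spending = 12 × 1681/18 = 3362/3.
DWL = ½ × 12 × (1681/18 − 1291/18) = 130; fraction = 130 / (3362/3) = 195/1681.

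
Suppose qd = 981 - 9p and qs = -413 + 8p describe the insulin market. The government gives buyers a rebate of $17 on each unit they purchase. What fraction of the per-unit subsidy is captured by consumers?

Consumer share = 8/17

Pre-subsidy: 981 - 9p = -413 + 8p gives p* = 82, q* = 243.
With the rebate, buyers effectively pay pb = ps − 17, where ps is the price sellers receive.
Demand in terms of ps becomes qd = 981 − 9(ps − 17) = 1134 - 9ps. Setting this equal to supply: 1134 - 9ps = -413 + 8ps, so ps = 91.
Buyers pay pb = 91 − 17 = 74; q' = -413 + 8·91 = 315.
Buyers' price falls by p* − pb = 82 − 74 = 8; sellers' price rises by ps − p* = 91 − 82 = 9.
So consumers capture 8/17 = 8/17 of each unit of subsidy.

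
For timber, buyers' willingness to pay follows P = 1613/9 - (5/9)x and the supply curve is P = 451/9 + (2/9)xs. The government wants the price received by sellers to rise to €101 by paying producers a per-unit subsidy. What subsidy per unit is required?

At a seller price of 101, quantity supplied is -225.5 + 4.5·101 = 229.
Buyers absorb 229 only when they pay Pb = 1613/9 − (5/9)·229 = 52.
s = Ps − Pb = 101 − 52 = 49.

Required subsidy s = €49 per unit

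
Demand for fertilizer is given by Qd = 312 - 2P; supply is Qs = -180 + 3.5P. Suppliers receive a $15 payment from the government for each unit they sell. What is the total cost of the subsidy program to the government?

Pre-subsidy: 312 - 2P = -180 + 3.5P gives P* = 984/11, Q* = 1464/11.
With the subsidy, sellers receive Ps = Pb + 15 for each unit, where Pb is the price buyers pay.
Supply in terms of Pb becomes Qs = -180 + 3.5(Pb + 15) = -127.5 + 3.5Pb. Setting this equal to demand: 312 - 2Pb = -127.5 + 3.5Pb, so Pb = 879/11.
Sellers receive Ps = 879/11 + 15 = 1044/11; Q' = 312 − 2·(879/11) = 1674/11.
Government outlay = subsidy × quantity = 15 × 1674/11 = 25110/11.

Government cost = 25110/11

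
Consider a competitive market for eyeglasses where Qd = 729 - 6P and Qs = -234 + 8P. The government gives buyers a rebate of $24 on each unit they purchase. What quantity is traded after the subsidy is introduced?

Pre-subsidy: 729 - 6P = -234 + 8P gives P* = 963/14, Q* = 2214/7.
With the rebate, buyers effectively pay Pb = Ps − 24, where Ps is the price sellers receive.
Demand in terms of Ps becomes Qd = 729 − 6(Ps − 24) = 873 - 6Ps. Setting this equal to supply: 873 - 6Ps = -234 + 8Ps, so Ps = 1107/14.
Buyers pay Pb = 1107/14 − 24 = 771/14; Q' = -234 + 8·(1107/14) = 2790/7.

Q' = 2790/7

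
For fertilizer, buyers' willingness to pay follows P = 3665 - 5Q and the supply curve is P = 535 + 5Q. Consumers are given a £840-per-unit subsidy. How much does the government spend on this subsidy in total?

Government cost = £333480

Pre-subsidy: 3665 - 5Q = 535 + 5Q gives Q* = 313 and P* = 2100.
With the rebate, buyers effectively pay Pb = Ps − 840, where Ps is the price sellers receive.
On the curves, Pb = 3665 - 5Q and Ps = 535 + 5Q; the wedge Ps − Pb = 840 gives 535 + 5Q − (3665 - 5Q) = 840, so Q' = 397.
Then Pb = 3665 − 5·397 = 1680 and Ps = 535 + 5·397 = 2520.
Government outlay = subsidy × quantity = 840 × 397 = 333480.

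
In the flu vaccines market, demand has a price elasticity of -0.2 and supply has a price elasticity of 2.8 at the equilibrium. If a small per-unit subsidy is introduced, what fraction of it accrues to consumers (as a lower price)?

For a small subsidy around the equilibrium, the benefit split depends on the relative slopes, which at a point are proportional to the elasticities.
Buyer share = εs/(εs + |εd|) = 2.8/(2.8 + 0.2) = 14/15; seller share = |εd|/(εs + |εd|) = 1/15.

Consumer share = 14/15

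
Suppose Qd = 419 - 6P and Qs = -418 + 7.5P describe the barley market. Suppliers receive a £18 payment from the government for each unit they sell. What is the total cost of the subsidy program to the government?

Government cost = £1926

Pre-subsidy: 419 - 6P = -418 + 7.5P gives P* = 62, Q* = 47.
With the subsidy, sellers receive Ps = Pb + 18 for each unit, where Pb is the price buyers pay.
Supply in terms of Pb becomes Qs = -418 + 7.5(Pb + 18) = -283 + 7.5Pb. Setting this equal to demand: 419 - 6Pb = -283 + 7.5Pb, so Pb = 52.
Sellers receive Ps = 52 + 18 = 70; Q' = 419 − 6·52 = 107.
Government outlay = subsidy × quantity = 18 × 107 = 1926.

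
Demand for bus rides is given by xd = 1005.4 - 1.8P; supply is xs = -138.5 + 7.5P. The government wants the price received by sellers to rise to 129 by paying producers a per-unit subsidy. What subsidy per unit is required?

At a seller price of 129, quantity supplied is -138.5 + 7.5·129 = 829.
Buyers absorb 829 only when they pay Pb with 1005.4 − 1.8·Pb = 829, i.e. Pb = 98.
s = Ps − Pb = 129 − 98 = 31.

Required subsidy s = 31 per unit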